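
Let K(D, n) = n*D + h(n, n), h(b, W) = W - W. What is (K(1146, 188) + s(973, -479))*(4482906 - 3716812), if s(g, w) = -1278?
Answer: 164074351980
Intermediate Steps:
h(b, W) = 0
K(D, n) = D*n (K(D, n) = n*D + 0 = D*n + 0 = D*n)
(K(1146, 188) + s(973, -479))*(4482906 - 3716812) = (1146*188 - 1278)*(4482906 - 3716812) = (215448 - 1278)*766094 = 214170*766094 = 164074351980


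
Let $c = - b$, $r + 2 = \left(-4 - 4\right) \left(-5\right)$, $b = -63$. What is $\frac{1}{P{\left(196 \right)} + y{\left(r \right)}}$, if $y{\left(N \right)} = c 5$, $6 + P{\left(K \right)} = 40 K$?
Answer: $\frac{1}{8149} \approx 0.00012271$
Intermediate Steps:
$P{\left(K \right)} = -6 + 40 K$
$r = 38$ ($r = -2 + \left(-4 - 4\right) \left(-5\right) = -2 - -40 = -2 + 40 = 38$)
$c = 63$ ($c = \left(-1\right) \left(-63\right) = 63$)
$y{\left(N \right)} = 315$ ($y{\left(N \right)} = 63 \cdot 5 = 315$)
$\frac{1}{P{\left(196 \right)} + y{\left(r \right)}} = \frac{1}{\left(-6 + 40 \cdot 196\right) + 315} = \frac{1}{\left(-6 + 7840\right) + 315} = \frac{1}{7834 + 315} = \frac{1}{8149}$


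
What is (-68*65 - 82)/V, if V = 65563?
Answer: -4502/65563 ≈ -0.068667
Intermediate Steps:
(-68*65 - 82)/V = (-68*65 - 82)/65563 = (-4420 - 82)*(1/65563) = -4502*1/65563 = -4502/65563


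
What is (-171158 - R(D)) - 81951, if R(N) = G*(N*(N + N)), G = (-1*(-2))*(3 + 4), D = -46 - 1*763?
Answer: -18578577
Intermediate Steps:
D = -809 (D = -46 - 763 = -809)
G = 14 (G = 2*7 = 14)
R(N) = 28*N² (R(N) = 14*(N*(N + N)) = 14*(N*(2*N)) = 14*(2*N²) = 28*N²)
(-171158 - R(D)) - 81951 = (-171158 - 28*(-809)²) - 81951 = (-171158 - 28*654481) - 81951 = (-171158 - 1*18325468) - 81951 = (-171158 - 18325468) - 81951 = -18496626 - 81951 = -18578577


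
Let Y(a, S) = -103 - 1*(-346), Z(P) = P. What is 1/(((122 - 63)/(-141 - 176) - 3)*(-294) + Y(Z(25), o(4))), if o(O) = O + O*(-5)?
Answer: 317/373971 ≈ 0.00084766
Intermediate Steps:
o(O) = -4*O (o(O) = O - 5*O = -4*O)
Y(a, S) = 243 (Y(a, S) = -103 + 346 = 243)
1/(((122 - 63)/(-141 - 176) - 3)*(-294) + Y(Z(25), o(4))) = 1/(((122 - 63)/(-141 - 176) - 3)*(-294) + 243) = 1/((59/(-317) - 3)*(-294) + 243) = 1/((59*(-1/317) - 3)*(-294) + 243) = 1/((-59/317 - 3)*(-294) + 243) = 1/(-1010/317*(-294) + 243) = 1/(296940/317 + 243) = 1/(373971/317) = 317/373971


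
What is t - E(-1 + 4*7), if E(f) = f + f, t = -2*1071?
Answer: -2196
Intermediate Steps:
t = -2142
E(f) = 2*f
t - E(-1 + 4*7) = -2142 - 2*(-1 + 4*7) = -2142 - 2*(-1 + 28) = -2142 - 2*27 = -2142 - 1*54 = -2142 - 54 = -2196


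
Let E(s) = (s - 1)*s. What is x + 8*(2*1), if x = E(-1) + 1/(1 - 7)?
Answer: 107/6 ≈ 17.833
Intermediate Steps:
E(s) = s*(-1 + s) (E(s) = (-1 + s)*s = s*(-1 + s))
x = 11/6 (x = -(-1 - 1) + 1/(1 - 7) = -1*(-2) + 1/(-6) = 2 - ⅙ = 11/6 ≈ 1.8333)
x + 8*(2*1) = 11/6 + 8*(2*1) = 11/6 + 8*2 = 11/6 + 16 = 107/6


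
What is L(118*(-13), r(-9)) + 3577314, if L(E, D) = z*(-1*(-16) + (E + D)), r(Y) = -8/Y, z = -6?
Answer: 10759250/3 ≈ 3.5864e+6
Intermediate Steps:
L(E, D) = -96 - 6*D - 6*E (L(E, D) = -6*(-1*(-16) + (E + D)) = -6*(16 + (D + E)) = -6*(16 + D + E) = -96 - 6*D - 6*E)
L(118*(-13), r(-9)) + 3577314 = (-96 - (-48)/(-9) - 708*(-13)) + 3577314 = (-96 - (-48)*(-1)/9 - 6*(-1534)) + 3577314 = (-96 - 6*8/9 + 9204) + 3577314 = (-96 - 16/3 + 9204) + 3577314 = 27308/3 + 3577314 = 10759250/3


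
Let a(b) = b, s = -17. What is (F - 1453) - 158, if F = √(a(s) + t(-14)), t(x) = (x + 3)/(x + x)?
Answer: -1611 + I*√3255/14 ≈ -1611.0 + 4.0752*I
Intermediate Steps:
t(x) = (3 + x)/(2*x) (t(x) = (3 + x)/((2*x)) = (3 + x)*(1/(2*x)) = (3 + x)/(2*x))
F = I*√3255/14 (F = √(-17 + (½)*(3 - 14)/(-14)) = √(-17 + (½)*(-1/14)*(-11)) = √(-17 + 11/28) = √(-465/28) = I*√3255/14 ≈ 4.0752*I)
(F - 1453) - 158 = (I*√3255/14 - 1453) - 158 = (-1453 + I*√3255/14) - 158 = -1611 + I*√3255/14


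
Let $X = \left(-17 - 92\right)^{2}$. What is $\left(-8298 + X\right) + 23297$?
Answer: $26880$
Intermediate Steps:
$X = 11881$ ($X = \left(-109\right)^{2} = 11881$)
$\left(-8298 + X\right) + 23297 = \left(-8298 + 11881\right) + 23297 = 3583 + 23297 = 26880$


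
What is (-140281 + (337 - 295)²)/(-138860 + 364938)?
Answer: -138517/226078 ≈ -0.61270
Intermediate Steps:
(-140281 + (337 - 295)²)/(-138860 + 364938) = (-140281 + 42²)/226078 = (-140281 + 1764)*(1/226078) = -138517*1/226078 = -138517/226078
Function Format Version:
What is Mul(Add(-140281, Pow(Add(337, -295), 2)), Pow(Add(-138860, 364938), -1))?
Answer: Rational(-138517, 226078) ≈ -0.61270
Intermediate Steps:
Mul(Add(-140281, Pow(Add(337, -295), 2)), Pow(Add(-138860, 364938), -1)) = Mul(Add(-140281, Pow(42, 2)), Pow(226078, -1)) = Mul(Add(-140281, 1764), Rational(1, 226078)) = Mul(-138517, Rational(1, 226078)) = Rational(-138517, 226078)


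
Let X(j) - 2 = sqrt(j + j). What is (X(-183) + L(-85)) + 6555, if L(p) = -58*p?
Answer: 11487 + I*sqrt(366) ≈ 11487.0 + 19.131*I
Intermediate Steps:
X(j) = 2 + sqrt(2)*sqrt(j) (X(j) = 2 + sqrt(j + j) = 2 + sqrt(2*j) = 2 + sqrt(2)*sqrt(j))
(X(-183) + L(-85)) + 6555 = ((2 + sqrt(2)*sqrt(-183)) - 58*(-85)) + 6555 = ((2 + sqrt(2)*(I*sqrt(183))) + 4930) + 6555 = ((2 + I*sqrt(366)) + 4930) + 6555 = (4932 + I*sqrt(366)) + 6555 = 11487 + I*sqrt(366)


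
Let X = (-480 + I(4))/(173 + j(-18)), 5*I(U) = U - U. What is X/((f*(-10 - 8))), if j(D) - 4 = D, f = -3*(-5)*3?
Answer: 16/4293 ≈ 0.0037270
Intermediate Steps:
I(U) = 0 (I(U) = (U - U)/5 = (1/5)*0 = 0)
f = 45 (f = 15*3 = 45)
j(D) = 4 + D
X = -160/53 (X = (-480 + 0)/(173 + (4 - 18)) = -480/(173 - 14) = -480/159 = -480*1/159 = -160/53 ≈ -3.0189)
X/((f*(-10 - 8))) = -160*1/(45*(-10 - 8))/53 = -160/(53*(45*(-18))) = -160/53/(-810) = -160/53*(-1/810) = 16/4293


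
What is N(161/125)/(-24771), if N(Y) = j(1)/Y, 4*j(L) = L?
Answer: -125/15952524 ≈ -7.8358e-6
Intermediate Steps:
j(L) = L/4
N(Y) = 1/(4*Y) (N(Y) = ((1/4)*1)/Y = 1/(4*Y))
N(161/125)/(-24771) = (1/(4*((161/125))))/(-24771) = (1/(4*((161*(1/125)))))*(-1/24771) = (1/(4*(161/125)))*(-1/24771) = ((1/4)*(125/161))*(-1/24771) = (125/644)*(-1/24771) = -125/15952524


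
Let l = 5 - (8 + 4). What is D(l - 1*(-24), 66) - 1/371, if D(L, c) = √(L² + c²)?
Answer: -1/371 + √4645 ≈ 68.151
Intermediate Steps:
l = -7 (l = 5 - 1*12 = 5 - 12 = -7)
D(l - 1*(-24), 66) - 1/371 = √((-7 - 1*(-24))² + 66²) - 1/371 = √((-7 + 24)² + 4356) - 1*1/371 = √(17² + 4356) - 1/371 = √(289 + 4356) - 1/371 = √4645 - 1/371 = -1/371 + √4645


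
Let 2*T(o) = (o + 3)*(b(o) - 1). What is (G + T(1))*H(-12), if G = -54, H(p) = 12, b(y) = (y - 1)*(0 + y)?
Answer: -672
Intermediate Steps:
b(y) = y*(-1 + y) (b(y) = (-1 + y)*y = y*(-1 + y))
T(o) = (-1 + o*(-1 + o))*(3 + o)/2 (T(o) = ((o + 3)*(o*(-1 + o) - 1))/2 = ((3 + o)*(-1 + o*(-1 + o)))/2 = ((-1 + o*(-1 + o))*(3 + o))/2 = (-1 + o*(-1 + o))*(3 + o)/2)
(G + T(1))*H(-12) = (-54 + (-3/2 + 1² + (½)*1³ - 2*1))*12 = (-54 + (-3/2 + 1 + (½)*1 - 2))*12 = (-54 + (-3/2 + 1 + ½ - 2))*12 = (-54 - 2)*12 = -56*12 = -672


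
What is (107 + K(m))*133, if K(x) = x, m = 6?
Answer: 15029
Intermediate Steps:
(107 + K(m))*133 = (107 + 6)*133 = 113*133 = 15029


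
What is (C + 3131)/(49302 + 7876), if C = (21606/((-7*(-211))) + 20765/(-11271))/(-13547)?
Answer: 353052277104049/6447406319214861 ≈ 0.054759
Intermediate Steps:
C = -212851321/225520526049 (C = (21606/1477 + 20765*(-1/11271))*(-1/13547) = (21606*(1/1477) - 20765/11271)*(-1/13547) = (21606/1477 - 20765/11271)*(-1/13547) = (212851321/16647267)*(-1/13547) = -212851321/225520526049 ≈ -0.00094382)
(C + 3131)/(49302 + 7876) = (-212851321/225520526049 + 3131)/(49302 + 7876) = (706104554208098/225520526049)/57178 = (706104554208098/225520526049)*(1/57178) = 353052277104049/6447406319214861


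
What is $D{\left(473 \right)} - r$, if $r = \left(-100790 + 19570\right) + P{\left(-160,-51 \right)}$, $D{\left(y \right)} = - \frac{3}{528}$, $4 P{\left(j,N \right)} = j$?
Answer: $\frac{14301759}{176} \approx 81260.0$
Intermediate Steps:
$P{\left(j,N \right)} = \frac{j}{4}$
$D{\left(y \right)} = - \frac{1}{176}$ ($D{\left(y \right)} = \left(-3\right) \frac{1}{528} = - \frac{1}{176}$)
$r = -81260$ ($r = \left(-100790 + 19570\right) + \frac{1}{4} \left(-160\right) = -81220 - 40 = -81260$)
$D{\left(473 \right)} - r = - \frac{1}{176} - -81260 = - \frac{1}{176} + 81260 = \frac{14301759}{176}$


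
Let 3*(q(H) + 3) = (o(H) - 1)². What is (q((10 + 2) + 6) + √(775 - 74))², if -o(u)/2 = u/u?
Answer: 701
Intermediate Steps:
o(u) = -2 (o(u) = -2*u/u = -2*1 = -2)
q(H) = 0 (q(H) = -3 + (-2 - 1)²/3 = -3 + (⅓)*(-3)² = -3 + (⅓)*9 = -3 + 3 = 0)
(q((10 + 2) + 6) + √(775 - 74))² = (0 + √(775 - 74))² = (0 + √701)² = (√701)² = 701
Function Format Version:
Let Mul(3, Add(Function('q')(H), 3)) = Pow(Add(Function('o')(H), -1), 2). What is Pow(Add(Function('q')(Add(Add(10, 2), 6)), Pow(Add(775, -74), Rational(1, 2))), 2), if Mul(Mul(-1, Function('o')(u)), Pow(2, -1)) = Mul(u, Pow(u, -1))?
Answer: 701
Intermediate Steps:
Function('o')(u) = -2 (Function('o')(u) = Mul(-2, Mul(u, Pow(u, -1))) = Mul(-2, 1) = -2)
Function('q')(H) = 0 (Function('q')(H) = Add(-3, Mul(Rational(1, 3), Pow(Add(-2, -1), 2))) = Add(-3, Mul(Rational(1, 3), Pow(-3, 2))) = Add(-3, Mul(Rational(1, 3), 9)) = Add(-3, 3) = 0)
Pow(Add(Function('q')(Add(Add(10, 2), 6)), Pow(Add(775, -74), Rational(1, 2))), 2) = Pow(Add(0, Pow(Add(775, -74), Rational(1, 2))), 2) = Pow(Add(0, Pow(701, Rational(1, 2))), 2) = Pow(Pow(701, Rational(1, 2)), 2) = 701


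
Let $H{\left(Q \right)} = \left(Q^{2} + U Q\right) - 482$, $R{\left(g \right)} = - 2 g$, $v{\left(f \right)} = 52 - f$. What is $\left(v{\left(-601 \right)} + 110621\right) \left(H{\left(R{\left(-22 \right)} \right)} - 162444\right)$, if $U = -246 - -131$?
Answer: $-18477047700$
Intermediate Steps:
$U = -115$ ($U = -246 + 131 = -115$)
$H{\left(Q \right)} = -482 + Q^{2} - 115 Q$ ($H{\left(Q \right)} = \left(Q^{2} - 115 Q\right) - 482 = -482 + Q^{2} - 115 Q$)
$\left(v{\left(-601 \right)} + 110621\right) \left(H{\left(R{\left(-22 \right)} \right)} - 162444\right) = \left(\left(52 - -601\right) + 110621\right) \left(\left(-482 + \left(\left(-2\right) \left(-22\right)\right)^{2} - 115 \left(\left(-2\right) \left(-22\right)\right)\right) - 162444\right) = \left(\left(52 + 601\right) + 110621\right) \left(\left(-482 + 44^{2} - 5060\right) - 162444\right) = \left(653 + 110621\right) \left(\left(-482 + 1936 - 5060\right) - 162444\right) = 111274 \left(-3606 - 162444\right) = 111274 \left(-166050\right) = -18477047700$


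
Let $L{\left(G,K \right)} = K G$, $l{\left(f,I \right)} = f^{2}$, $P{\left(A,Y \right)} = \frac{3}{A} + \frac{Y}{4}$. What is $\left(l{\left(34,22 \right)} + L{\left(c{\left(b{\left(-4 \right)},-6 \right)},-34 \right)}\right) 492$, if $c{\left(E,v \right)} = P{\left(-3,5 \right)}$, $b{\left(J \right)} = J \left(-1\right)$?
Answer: $564570$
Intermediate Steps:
$P{\left(A,Y \right)} = \frac{3}{A} + \frac{Y}{4}$ ($P{\left(A,Y \right)} = \frac{3}{A} + Y \frac{1}{4} = \frac{3}{A} + \frac{Y}{4}$)
$b{\left(J \right)} = - J$
$c{\left(E,v \right)} = \frac{1}{4}$ ($c{\left(E,v \right)} = \frac{3}{-3} + \frac{1}{4} \cdot 5 = 3 \left(- \frac{1}{3}\right) + \frac{5}{4} = -1 + \frac{5}{4} = \frac{1}{4}$)
$L{\left(G,K \right)} = G K$
$\left(l{\left(34,22 \right)} + L{\left(c{\left(b{\left(-4 \right)},-6 \right)},-34 \right)}\right) 492 = \left(34^{2} + \frac{1}{4} \left(-34\right)\right) 492 = \left(1156 - \frac{17}{2}\right) 492 = \frac{2295}{2} \cdot 492 = 564570$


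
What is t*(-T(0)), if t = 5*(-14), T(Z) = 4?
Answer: 280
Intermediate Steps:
t = -70
t*(-T(0)) = -(-70)*4 = -70*(-4) = 280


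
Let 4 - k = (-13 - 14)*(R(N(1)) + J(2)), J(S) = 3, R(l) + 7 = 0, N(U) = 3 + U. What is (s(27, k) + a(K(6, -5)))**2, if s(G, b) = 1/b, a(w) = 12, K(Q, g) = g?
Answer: 1555009/10816 ≈ 143.77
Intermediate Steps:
R(l) = -7 (R(l) = -7 + 0 = -7)
k = -104 (k = 4 - (-13 - 14)*(-7 + 3) = 4 - (-27)*(-4) = 4 - 1*108 = 4 - 108 = -104)
(s(27, k) + a(K(6, -5)))**2 = (1/(-104) + 12)**2 = (-1/104 + 12)**2 = (1247/104)**2 = 1555009/10816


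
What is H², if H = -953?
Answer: 908209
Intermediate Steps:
H² = (-953)² = 908209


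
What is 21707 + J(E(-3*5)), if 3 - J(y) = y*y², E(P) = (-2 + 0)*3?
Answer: 21926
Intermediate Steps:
E(P) = -6 (E(P) = -2*3 = -6)
J(y) = 3 - y³ (J(y) = 3 - y*y² = 3 - y³)
21707 + J(E(-3*5)) = 21707 + (3 - 1*(-6)³) = 21707 + (3 - 1*(-216)) = 21707 + (3 + 216) = 21707 + 219 = 21926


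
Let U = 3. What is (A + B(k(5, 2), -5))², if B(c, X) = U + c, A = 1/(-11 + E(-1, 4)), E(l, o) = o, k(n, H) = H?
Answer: 1156/49 ≈ 23.592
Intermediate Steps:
A = -⅐ (A = 1/(-11 + 4) = 1/(-7) = -⅐ ≈ -0.14286)
B(c, X) = 3 + c
(A + B(k(5, 2), -5))² = (-⅐ + (3 + 2))² = (-⅐ + 5)² = (34/7)² = 1156/49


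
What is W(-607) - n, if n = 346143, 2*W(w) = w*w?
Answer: -323837/2 ≈ -1.6192e+5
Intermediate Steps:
W(w) = w²/2 (W(w) = (w*w)/2 = w²/2)
W(-607) - n = (½)*(-607)² - 1*346143 = (½)*368449 - 346143 = 368449/2 - 346143 = -323837/2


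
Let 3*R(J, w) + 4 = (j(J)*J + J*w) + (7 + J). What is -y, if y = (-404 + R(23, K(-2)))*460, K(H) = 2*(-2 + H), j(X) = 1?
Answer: 206540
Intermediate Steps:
K(H) = -4 + 2*H
R(J, w) = 1 + 2*J/3 + J*w/3 (R(J, w) = -4/3 + ((1*J + J*w) + (7 + J))/3 = -4/3 + ((J + J*w) + (7 + J))/3 = -4/3 + (7 + 2*J + J*w)/3 = -4/3 + (7/3 + 2*J/3 + J*w/3) = 1 + 2*J/3 + J*w/3)
y = -206540 (y = (-404 + (1 + (2/3)*23 + (1/3)*23*(-4 + 2*(-2))))*460 = (-404 + (1 + 46/3 + (1/3)*23*(-4 - 4)))*460 = (-404 + (1 + 46/3 + (1/3)*23*(-8)))*460 = (-404 + (1 + 46/3 - 184/3))*460 = (-404 - 45)*460 = -449*460 = -206540)
-y = -1*(-206540) = 206540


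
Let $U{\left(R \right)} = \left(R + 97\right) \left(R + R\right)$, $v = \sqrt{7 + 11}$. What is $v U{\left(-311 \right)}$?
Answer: $399324 \sqrt{2} \approx 5.6473 \cdot 10^{5}$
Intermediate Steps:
$v = 3 \sqrt{2}$ ($v = \sqrt{18} = 3 \sqrt{2} \approx 4.2426$)
$U{\left(R \right)} = 2 R \left(97 + R\right)$ ($U{\left(R \right)} = \left(97 + R\right) 2 R = 2 R \left(97 + R\right)$)
$v U{\left(-311 \right)} = 3 \sqrt{2} \cdot 2 \left(-311\right) \left(97 - 311\right) = 3 \sqrt{2} \cdot 2 \left(-311\right) \left(-214\right) = 3 \sqrt{2} \cdot 133108 = 399324 \sqrt{2}$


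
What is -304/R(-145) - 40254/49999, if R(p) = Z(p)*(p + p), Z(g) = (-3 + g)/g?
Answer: 410564/1849963 ≈ 0.22193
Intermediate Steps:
Z(g) = (-3 + g)/g
R(p) = -6 + 2*p (R(p) = ((-3 + p)/p)*(p + p) = ((-3 + p)/p)*(2*p) = -6 + 2*p)
-304/R(-145) - 40254/49999 = -304/(-6 + 2*(-145)) - 40254/49999 = -304/(-6 - 290) - 40254*1/49999 = -304/(-296) - 40254/49999 = -304*(-1/296) - 40254/49999 = 38/37 - 40254/49999 = 410564/1849963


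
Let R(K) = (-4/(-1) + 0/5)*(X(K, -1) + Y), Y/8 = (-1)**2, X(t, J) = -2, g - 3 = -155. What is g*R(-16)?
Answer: -3648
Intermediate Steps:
g = -152 (g = 3 - 155 = -152)
Y = 8 (Y = 8*(-1)**2 = 8*1 = 8)
R(K) = 24 (R(K) = (-4/(-1) + 0/5)*(-2 + 8) = (-4*(-1) + 0*(1/5))*6 = (4 + 0)*6 = 4*6 = 24)
g*R(-16) = -152*24 = -3648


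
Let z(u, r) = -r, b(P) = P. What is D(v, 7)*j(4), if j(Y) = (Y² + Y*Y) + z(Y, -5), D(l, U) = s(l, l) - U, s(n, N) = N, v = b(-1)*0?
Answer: -259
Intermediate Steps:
v = 0 (v = -1*0 = 0)
D(l, U) = l - U
j(Y) = 5 + 2*Y² (j(Y) = (Y² + Y*Y) - 1*(-5) = (Y² + Y²) + 5 = 2*Y² + 5 = 5 + 2*Y²)
D(v, 7)*j(4) = (0 - 1*7)*(5 + 2*4²) = (0 - 7)*(5 + 2*16) = -7*(5 + 32) = -7*37 = -259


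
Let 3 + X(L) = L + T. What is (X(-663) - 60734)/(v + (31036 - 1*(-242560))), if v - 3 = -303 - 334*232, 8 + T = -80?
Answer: -3843/12238 ≈ -0.31402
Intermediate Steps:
T = -88 (T = -8 - 80 = -88)
X(L) = -91 + L (X(L) = -3 + (L - 88) = -3 + (-88 + L) = -91 + L)
v = -77788 (v = 3 + (-303 - 334*232) = 3 + (-303 - 77488) = 3 - 77791 = -77788)
(X(-663) - 60734)/(v + (31036 - 1*(-242560))) = ((-91 - 663) - 60734)/(-77788 + (31036 - 1*(-242560))) = (-754 - 60734)/(-77788 + (31036 + 242560)) = -61488/(-77788 + 273596) = -61488/195808 = -61488*1/195808 = -3843/12238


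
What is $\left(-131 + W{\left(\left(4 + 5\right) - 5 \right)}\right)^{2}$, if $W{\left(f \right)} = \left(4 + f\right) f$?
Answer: $9801$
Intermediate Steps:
$W{\left(f \right)} = f \left(4 + f\right)$
$\left(-131 + W{\left(\left(4 + 5\right) - 5 \right)}\right)^{2} = \left(-131 + \left(\left(4 + 5\right) - 5\right) \left(4 + \left(\left(4 + 5\right) - 5\right)\right)\right)^{2} = \left(-131 + \left(9 - 5\right) \left(4 + \left(9 - 5\right)\right)\right)^{2} = \left(-131 + 4 \left(4 + 4\right)\right)^{2} = \left(-131 + 4 \cdot 8\right)^{2} = \left(-131 + 32\right)^{2} = \left(-99\right)^{2} = 9801$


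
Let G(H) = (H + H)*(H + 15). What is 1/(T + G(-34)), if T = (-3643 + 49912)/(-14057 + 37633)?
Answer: 23576/30506461 ≈ 0.00077282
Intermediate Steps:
T = 46269/23576 ≈ 1.9625
G(H) = 2*H*(15 + H) (G(H) = (2*H)*(15 + H) = 2*H*(15 + H))
1/(T + G(-34)) = 1/(46269/23576 + 2*(-34)*(15 - 34)) = 1/(46269/23576 + 2*(-34)*(-19)) = 1/(46269/23576 + 1292) = 1/(30506461/23576) = 23576/30506461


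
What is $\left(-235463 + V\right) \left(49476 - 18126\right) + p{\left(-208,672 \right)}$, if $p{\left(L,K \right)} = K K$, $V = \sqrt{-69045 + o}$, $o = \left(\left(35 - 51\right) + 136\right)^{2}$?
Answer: $-7381313466 + 31350 i \sqrt{54645} \approx -7.3813 \cdot 10^{9} + 7.3285 \cdot 10^{6} i$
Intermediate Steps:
$o = 14400$ ($o = \left(\left(35 - 51\right) + 136\right)^{2} = \left(-16 + 136\right)^{2} = 120^{2} = 14400$)
$V = i \sqrt{54645}$ ($V = \sqrt{-69045 + 14400} = \sqrt{-54645} = i \sqrt{54645} \approx 233.76 i$)
$p{\left(L,K \right)} = K^{2}$
$\left(-235463 + V\right) \left(49476 - 18126\right) + p{\left(-208,672 \right)} = \left(-235463 + i \sqrt{54645}\right) \left(49476 - 18126\right) + 672^{2} = \left(-235463 + i \sqrt{54645}\right) 31350 + 451584 = \left(-7381765050 + 31350 i \sqrt{54645}\right) + 451584 = -7381313466 + 31350 i \sqrt{54645}$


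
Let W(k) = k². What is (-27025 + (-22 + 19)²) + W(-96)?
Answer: -17800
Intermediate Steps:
(-27025 + (-22 + 19)²) + W(-96) = (-27025 + (-22 + 19)²) + (-96)² = (-27025 + (-3)²) + 9216 = (-27025 + 9) + 9216 = -27016 + 9216 = -17800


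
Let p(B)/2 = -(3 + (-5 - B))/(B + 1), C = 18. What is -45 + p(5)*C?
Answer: -3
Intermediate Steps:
p(B) = -2*(-2 - B)/(1 + B) (p(B) = 2*(-(3 + (-5 - B))/(B + 1)) = 2*(-(-2 - B)/(1 + B)) = -2*(-2 - B)/(1 + B))
-45 + p(5)*C = -45 + (2*(2 + 5)/(1 + 5))*18 = -45 + (2*7/6)*18 = -45 + (2*(⅙)*7)*18 = -45 + (7/3)*18 = -45 + 42 = -3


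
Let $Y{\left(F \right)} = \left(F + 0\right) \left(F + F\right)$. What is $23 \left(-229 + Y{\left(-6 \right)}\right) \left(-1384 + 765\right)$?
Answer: $2235209$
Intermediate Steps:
$Y{\left(F \right)} = 2 F^{2}$ ($Y{\left(F \right)} = F 2 F = 2 F^{2}$)
$23 \left(-229 + Y{\left(-6 \right)}\right) \left(-1384 + 765\right) = 23 \left(-229 + 2 \left(-6\right)^{2}\right) \left(-1384 + 765\right) = 23 \left(-229 + 2 \cdot 36\right) \left(-619\right) = 23 \left(-229 + 72\right) \left(-619\right) = 23 \left(\left(-157\right) \left(-619\right)\right) = 23 \cdot 97183 = 2235209$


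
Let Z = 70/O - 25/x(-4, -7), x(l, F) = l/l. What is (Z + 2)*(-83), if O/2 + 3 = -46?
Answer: 13778/7 ≈ 1968.3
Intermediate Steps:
O = -98 (O = -6 + 2*(-46) = -6 - 92 = -98)
x(l, F) = 1
Z = -180/7 (Z = 70/(-98) - 25/1 = 70*(-1/98) - 25*1 = -5/7 - 25 = -180/7 ≈ -25.714)
(Z + 2)*(-83) = (-180/7 + 2)*(-83) = -166/7*(-83) = 13778/7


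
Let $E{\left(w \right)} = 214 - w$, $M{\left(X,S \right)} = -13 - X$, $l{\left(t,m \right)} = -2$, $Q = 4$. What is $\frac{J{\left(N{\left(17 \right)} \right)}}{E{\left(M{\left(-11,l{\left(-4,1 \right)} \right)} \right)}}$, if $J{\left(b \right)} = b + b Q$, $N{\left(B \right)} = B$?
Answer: $\frac{85}{216} \approx 0.39352$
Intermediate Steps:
$J{\left(b \right)} = 5 b$ ($J{\left(b \right)} = b + b 4 = b + 4 b = 5 b$)
$\frac{J{\left(N{\left(17 \right)} \right)}}{E{\left(M{\left(-11,l{\left(-4,1 \right)} \right)} \right)}} = \frac{5 \cdot 17}{214 - \left(-13 - -11\right)} = \frac{85}{214 - \left(-13 + 11\right)} = \frac{85}{214 - -2} = \frac{85}{214 + 2} = \frac{85}{216}$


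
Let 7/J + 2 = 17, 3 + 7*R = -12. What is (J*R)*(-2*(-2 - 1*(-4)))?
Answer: 4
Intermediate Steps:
R = -15/7 (R = -3/7 + (⅐)*(-12) = -3/7 - 12/7 = -15/7 ≈ -2.1429)
J = 7/15 (J = 7/(-2 + 17) = 7/15 ≈ 0.46667)
(J*R)*(-2*(-2 - 1*(-4))) = ((7/15)*(-15/7))*(-2*(-2 - 1*(-4))) = -(-2)*(-2 + 4) = -(-2)*2 = -1*(-4) = 4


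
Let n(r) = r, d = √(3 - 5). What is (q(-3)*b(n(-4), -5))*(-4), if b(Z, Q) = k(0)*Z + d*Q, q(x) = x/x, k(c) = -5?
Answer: -80 + 20*I*√2 ≈ -80.0 + 28.284*I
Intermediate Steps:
d = I*√2 (d = √(-2) = I*√2 ≈ 1.4142*I)
q(x) = 1
b(Z, Q) = -5*Z + I*Q*√2 (b(Z, Q) = -5*Z + (I*√2)*Q = -5*Z + I*Q*√2)
(q(-3)*b(n(-4), -5))*(-4) = (1*(-5*(-4) + I*(-5)*√2))*(-4) = (1*(20 - 5*I*√2))*(-4) = (20 - 5*I*√2)*(-4) = -80 + 20*I*√2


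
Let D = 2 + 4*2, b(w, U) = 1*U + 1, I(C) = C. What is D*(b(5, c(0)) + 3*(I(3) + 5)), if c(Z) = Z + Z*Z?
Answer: 250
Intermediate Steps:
c(Z) = Z + Z²
b(w, U) = 1 + U (b(w, U) = U + 1 = 1 + U)
D = 10 (D = 2 + 8 = 10)
D*(b(5, c(0)) + 3*(I(3) + 5)) = 10*((1 + 0*(1 + 0)) + 3*(3 + 5)) = 10*((1 + 0*1) + 3*8) = 10*((1 + 0) + 24) = 10*(1 + 24) = 10*25 = 250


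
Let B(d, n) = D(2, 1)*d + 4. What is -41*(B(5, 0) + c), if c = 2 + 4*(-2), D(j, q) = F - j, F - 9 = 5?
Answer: -2378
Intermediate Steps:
F = 14 (F = 9 + 5 = 14)
D(j, q) = 14 - j
B(d, n) = 4 + 12*d (B(d, n) = (14 - 1*2)*d + 4 = (14 - 2)*d + 4 = 12*d + 4 = 4 + 12*d)
c = -6 (c = 2 - 8 = -6)
-41*(B(5, 0) + c) = -41*((4 + 12*5) - 6) = -41*((4 + 60) - 6) = -41*(64 - 6) = -41*58 = -2378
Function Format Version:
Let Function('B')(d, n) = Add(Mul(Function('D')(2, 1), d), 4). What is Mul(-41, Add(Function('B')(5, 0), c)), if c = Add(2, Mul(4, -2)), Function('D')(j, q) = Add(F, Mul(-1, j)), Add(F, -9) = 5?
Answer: -2378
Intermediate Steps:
F = 14 (F = Add(9, 5) = 14)
Function('D')(j, q) = Add(14, Mul(-1, j))
Function('B')(d, n) = Add(4, Mul(12, d)) (Function('B')(d, n) = Add(Mul(Add(14, Mul(-1, 2)), d), 4) = Add(Mul(Add(14, -2), d), 4) = Add(Mul(12, d), 4) = Add(4, Mul(12, d)))
c = -6 (c = Add(2, -8) = -6)
Mul(-41, Add(Function('B')(5, 0), c)) = Mul(-41, Add(Add(4, Mul(12, 5)), -6)) = Mul(-41, Add(Add(4, 60), -6)) = Mul(-41, Add(64, -6)) = Mul(-41, 58) = -2378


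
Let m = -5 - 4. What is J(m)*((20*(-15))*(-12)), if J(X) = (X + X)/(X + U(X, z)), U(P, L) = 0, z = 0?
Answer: 7200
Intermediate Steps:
m = -9
J(X) = 2 (J(X) = (X + X)/(X + 0) = (2*X)/X = 2)
J(m)*((20*(-15))*(-12)) = 2*((20*(-15))*(-12)) = 2*(-300*(-12)) = 2*3600 = 7200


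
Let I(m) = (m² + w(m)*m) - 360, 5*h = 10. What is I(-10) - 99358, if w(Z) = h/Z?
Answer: -99616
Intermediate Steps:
h = 2 (h = (⅕)*10 = 2)
w(Z) = 2/Z
I(m) = -358 + m² (I(m) = (m² + (2/m)*m) - 360 = (m² + 2) - 360 = (2 + m²) - 360 = -358 + m²)
I(-10) - 99358 = (-358 + (-10)²) - 99358 = (-358 + 100) - 99358 = -258 - 99358 = -99616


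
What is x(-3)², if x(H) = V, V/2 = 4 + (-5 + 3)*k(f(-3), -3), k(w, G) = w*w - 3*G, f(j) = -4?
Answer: 8464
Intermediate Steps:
k(w, G) = w² - 3*G
V = -92 (V = 2*(4 + (-5 + 3)*((-4)² - 3*(-3))) = 2*(4 - 2*(16 + 9)) = 2*(4 - 2*25) = 2*(4 - 50) = 2*(-46) = -92)
x(H) = -92
x(-3)² = (-92)² = 8464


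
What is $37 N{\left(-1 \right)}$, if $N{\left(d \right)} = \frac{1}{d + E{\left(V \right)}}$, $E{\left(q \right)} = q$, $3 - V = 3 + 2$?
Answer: $- \frac{37}{3} \approx -12.333$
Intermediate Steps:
$V = -2$ ($V = 3 - \left(3 + 2\right) = 3 - 5 = -2$)
$N{\left(d \right)} = \frac{1}{-2 + d}$ ($N{\left(d \right)} = \frac{1}{d - 2} = \frac{1}{-2 + d}$)
$37 N{\left(-1 \right)} = \frac{37}{-2 - 1} = \frac{37}{-3} = 37 \left(- \frac{1}{3}\right) = - \frac{37}{3}$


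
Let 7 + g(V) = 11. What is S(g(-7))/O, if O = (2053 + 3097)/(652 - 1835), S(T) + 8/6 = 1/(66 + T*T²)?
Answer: 47047/154500 ≈ 0.30451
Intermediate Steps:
g(V) = 4 (g(V) = -7 + 11 = 4)
S(T) = -4/3 + 1/(66 + T³) (S(T) = -4/3 + 1/(66 + T*T²) = -4/3 + 1/(66 + T³))
O = -5150/1183 (O = 5150/(-1183) = 5150*(-1/1183) = -5150/1183 ≈ -4.3533)
S(g(-7))/O = ((-261 - 4*4³)/(3*(66 + 4³)))/(-5150/1183) = ((-261 - 4*64)/(3*(66 + 64)))*(-1183/5150) = ((⅓)*(-261 - 256)/130)*(-1183/5150) = ((⅓)*(1/130)*(-517))*(-1183/5150) = -517/390*(-1183/5150) = 47047/154500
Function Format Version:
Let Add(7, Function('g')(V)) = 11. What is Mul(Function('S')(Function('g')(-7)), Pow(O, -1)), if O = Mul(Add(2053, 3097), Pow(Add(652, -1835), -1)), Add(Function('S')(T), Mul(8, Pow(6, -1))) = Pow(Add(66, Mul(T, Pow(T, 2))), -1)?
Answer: Rational(47047, 154500) ≈ 0.30451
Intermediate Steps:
Function('g')(V) = 4 (Function('g')(V) = Add(-7, 11) = 4)
Function('S')(T) = Add(Rational(-4, 3), Pow(Add(66, Pow(T, 3)), -1)) (Function('S')(T) = Add(Rational(-4, 3), Pow(Add(66, Mul(T, Pow(T, 2))), -1)) = Add(Rational(-4, 3), Pow(Add(66, Pow(T, 3)), -1)))
O = Rational(-5150, 1183) (O = Mul(5150, Pow(-1183, -1)) = Mul(5150, Rational(-1, 1183)) = Rational(-5150, 1183) ≈ -4.3533)
Mul(Function('S')(Function('g')(-7)), Pow(O, -1)) = Mul(Mul(Rational(1, 3), Pow(Add(66, Pow(4, 3)), -1), Add(-261, Mul(-4, Pow(4, 3)))), Pow(Rational(-5150, 1183), -1)) = Mul(Mul(Rational(1, 3), Pow(Add(66, 64), -1), Add(-261, Mul(-4, 64))), Rational(-1183, 5150)) = Mul(Mul(Rational(1, 3), Pow(130, -1), Add(-261, -256)), Rational(-1183, 5150)) = Mul(Mul(Rational(1, 3), Rational(1, 130), -517), Rational(-1183, 5150)) = Mul(Rational(-517, 390), Rational(-1183, 5150)) = Rational(47047, 154500)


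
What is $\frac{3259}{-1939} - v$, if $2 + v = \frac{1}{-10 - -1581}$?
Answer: $\frac{970510}{3046169} \approx 0.3186$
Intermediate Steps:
$v = - \frac{3141}{1571}$ ($v = -2 + \frac{1}{-10 - -1581} = -2 + \frac{1}{-10 + 1581} = -2 + \frac{1}{1571} = - \frac{3141}{1571} \approx -1.9994$)
$\frac{3259}{-1939} - v = \frac{3259}{-1939} - - \frac{3141}{1571} = 3259 \left(- \frac{1}{1939}\right) + \frac{3141}{1571} = - \frac{3259}{1939} + \frac{3141}{1571} = \frac{970510}{3046169}$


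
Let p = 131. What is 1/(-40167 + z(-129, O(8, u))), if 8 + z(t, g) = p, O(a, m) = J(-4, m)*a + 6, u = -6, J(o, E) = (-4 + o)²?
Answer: -1/40044 ≈ -2.4973e-5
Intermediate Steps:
O(a, m) = 6 + 64*a (O(a, m) = (-4 - 4)²*a + 6 = (-8)²*a + 6 = 64*a + 6 = 6 + 64*a)
z(t, g) = 123 (z(t, g) = -8 + 131 = 123)
1/(-40167 + z(-129, O(8, u))) = 1/(-40167 + 123) = 1/(-40044) = -1/40044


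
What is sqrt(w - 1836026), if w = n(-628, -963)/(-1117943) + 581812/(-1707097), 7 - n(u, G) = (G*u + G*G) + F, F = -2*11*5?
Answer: I*sqrt(136470324296807946632932767390)/272633877353 ≈ 1355.0*I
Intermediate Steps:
F = -110 (F = -22*5 = -110)
n(u, G) = 117 - G**2 - G*u (n(u, G) = 7 - ((G*u + G*G) - 110) = 7 - ((G*u + G**2) - 110) = 7 - ((G**2 + G*u) - 110) = 7 - (-110 + G**2 + G*u) = 7 + (110 - G**2 - G*u) = 117 - G**2 - G*u)
w = 280695323548/272633877353 (w = (117 - 1*(-963)**2 - 1*(-963)*(-628))/(-1117943) + 581812/(-1707097) = (117 - 1*927369 - 604764)*(-1/1117943) + 581812*(-1/1707097) = (117 - 927369 - 604764)*(-1/1117943) - 83116/243871 = -1532016*(-1/1117943) - 83116/243871 = 1532016/1117943 - 83116/243871 = 280695323548/272633877353 ≈ 1.0296)
sqrt(w - 1836026) = sqrt(280695323548/272633877353 - 1836026) = sqrt(-500562606605595630/272633877353) = I*sqrt(136470324296807946632932767390)/272633877353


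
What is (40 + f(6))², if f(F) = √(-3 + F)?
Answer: (40 + √3)² ≈ 1741.6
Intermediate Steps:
(40 + f(6))² = (40 + √(-3 + 6))² = (40 + √3)²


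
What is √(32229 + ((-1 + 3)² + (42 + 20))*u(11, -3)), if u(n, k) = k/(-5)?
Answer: 3*√89635/5 ≈ 179.63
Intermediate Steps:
u(n, k) = -k/5 (u(n, k) = k*(-⅕) = -k/5)
√(32229 + ((-1 + 3)² + (42 + 20))*u(11, -3)) = √(32229 + ((-1 + 3)² + (42 + 20))*(-⅕*(-3))) = √(32229 + (2² + 62)*(⅗)) = √(32229 + (4 + 62)*(⅗)) = √(32229 + 66*(⅗)) = √(32229 + 198/5) = √(161343/5) = 3*√89635/5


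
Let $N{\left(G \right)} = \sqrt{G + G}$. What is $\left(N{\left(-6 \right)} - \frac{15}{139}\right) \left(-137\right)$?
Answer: $\frac{2055}{139} - 274 i \sqrt{3} \approx 14.784 - 474.58 i$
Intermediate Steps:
$N{\left(G \right)} = \sqrt{2} \sqrt{G}$ ($N{\left(G \right)} = \sqrt{2 G} = \sqrt{2} \sqrt{G}$)
$\left(N{\left(-6 \right)} - \frac{15}{139}\right) \left(-137\right) = \left(\sqrt{2} \sqrt{-6} - \frac{15}{139}\right) \left(-137\right) = \left(\sqrt{2} i \sqrt{6} - \frac{15}{139}\right) \left(-137\right) = \left(2 i \sqrt{3} - \frac{15}{139}\right) \left(-137\right) = \left(- \frac{15}{139} + 2 i \sqrt{3}\right) \left(-137\right) = \frac{2055}{139} - 274 i \sqrt{3}$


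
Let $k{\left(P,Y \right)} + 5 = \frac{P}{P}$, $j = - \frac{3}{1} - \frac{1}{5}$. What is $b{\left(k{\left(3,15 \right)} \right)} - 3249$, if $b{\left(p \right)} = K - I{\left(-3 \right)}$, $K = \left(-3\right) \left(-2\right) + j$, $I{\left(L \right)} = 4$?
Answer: $- \frac{16251}{5} \approx -3250.2$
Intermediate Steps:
$j = - \frac{16}{5}$ ($j = \left(-3\right) 1 - \frac{1}{5} = -3 - \frac{1}{5} = - \frac{16}{5} \approx -3.2$)
$k{\left(P,Y \right)} = -4$ ($k{\left(P,Y \right)} = -5 + \frac{P}{P} = -5 + 1 = -4$)
$K = \frac{14}{5}$ ($K = \left(-3\right) \left(-2\right) - \frac{16}{5} = 6 - \frac{16}{5} = \frac{14}{5} \approx 2.8$)
$b{\left(p \right)} = - \frac{6}{5}$ ($b{\left(p \right)} = \frac{14}{5} - 4 = - \frac{6}{5}$)
$b{\left(k{\left(3,15 \right)} \right)} - 3249 = - \frac{6}{5} - 3249 = - \frac{16251}{5}$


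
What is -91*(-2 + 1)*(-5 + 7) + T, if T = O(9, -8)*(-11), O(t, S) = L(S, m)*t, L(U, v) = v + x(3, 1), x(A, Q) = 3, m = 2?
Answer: -313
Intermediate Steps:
L(U, v) = 3 + v (L(U, v) = v + 3 = 3 + v)
O(t, S) = 5*t (O(t, S) = (3 + 2)*t = 5*t)
T = -495 (T = (5*9)*(-11) = 45*(-11) = -495)
-91*(-2 + 1)*(-5 + 7) + T = -91*(-2 + 1)*(-5 + 7) - 495 = -(-91)*2 - 495 = -91*(-2) - 495 = 182 - 495 = -313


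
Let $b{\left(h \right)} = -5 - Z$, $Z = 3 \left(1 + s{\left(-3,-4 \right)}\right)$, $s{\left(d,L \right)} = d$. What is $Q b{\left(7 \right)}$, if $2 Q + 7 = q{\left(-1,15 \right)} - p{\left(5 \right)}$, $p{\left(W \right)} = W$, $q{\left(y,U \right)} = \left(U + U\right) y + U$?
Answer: $- \frac{27}{2} \approx -13.5$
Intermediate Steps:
$Z = -6$ ($Z = 3 \left(1 - 3\right) = 3 \left(-2\right) = -6$)
$q{\left(y,U \right)} = U + 2 U y$ ($q{\left(y,U \right)} = 2 U y + U = U + 2 U y$)
$b{\left(h \right)} = 1$ ($b{\left(h \right)} = -5 - -6 = -5 + 6 = 1$)
$Q = - \frac{27}{2}$ ($Q = - \frac{7}{2} + \frac{15 \left(1 + 2 \left(-1\right)\right) - 5}{2} = - \frac{7}{2} + \frac{15 \left(1 - 2\right) - 5}{2} = - \frac{7}{2} + \frac{15 \left(-1\right) - 5}{2} = - \frac{7}{2} + \frac{-15 - 5}{2} = - \frac{7}{2} + \frac{1}{2} \left(-20\right) = - \frac{7}{2} - 10 = - \frac{27}{2} \approx -13.5$)
$Q b{\left(7 \right)} = \left(- \frac{27}{2}\right) 1 = - \frac{27}{2}$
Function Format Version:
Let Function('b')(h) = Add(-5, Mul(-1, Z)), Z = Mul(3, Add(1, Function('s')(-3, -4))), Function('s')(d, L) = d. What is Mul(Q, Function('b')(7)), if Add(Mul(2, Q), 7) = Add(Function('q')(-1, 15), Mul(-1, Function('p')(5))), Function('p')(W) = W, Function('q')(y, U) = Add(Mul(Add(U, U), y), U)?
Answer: Rational(-27, 2) ≈ -13.500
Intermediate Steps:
Z = -6 (Z = Mul(3, Add(1, -3)) = Mul(3, -2) = -6)
Function('q')(y, U) = Add(U, Mul(2, U, y)) (Function('q')(y, U) = Add(Mul(Mul(2, U), y), U) = Add(Mul(2, U, y), U) = Add(U, Mul(2, U, y)))
Function('b')(h) = 1 (Function('b')(h) = Add(-5, Mul(-1, -6)) = Add(-5, 6) = 1)
Q = Rational(-27, 2) (Q = Add(Rational(-7, 2), Mul(Rational(1, 2), Add(Mul(15, Add(1, Mul(2, -1))), Mul(-1, 5)))) = Add(Rational(-7, 2), Mul(Rational(1, 2), Add(Mul(15, Add(1, -2)), -5))) = Add(Rational(-7, 2), Mul(Rational(1, 2), Add(Mul(15, -1), -5))) = Add(Rational(-7, 2), Mul(Rational(1, 2), Add(-15, -5))) = Add(Rational(-7, 2), Mul(Rational(1, 2), -20)) = Add(Rational(-7, 2), -10) = Rational(-27, 2) ≈ -13.500)
Mul(Q, Function('b')(7)) = Mul(Rational(-27, 2), 1) = Rational(-27, 2)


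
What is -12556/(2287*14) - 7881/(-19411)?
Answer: 614953/44392957 ≈ 0.013852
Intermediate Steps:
-12556/(2287*14) - 7881/(-19411) = -12556/32018 - 7881*(-1/19411) = -12556*1/32018 + 7881/19411 = -6278/16009 + 7881/19411 = 614953/44392957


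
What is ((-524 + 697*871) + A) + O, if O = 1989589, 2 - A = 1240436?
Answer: 1355718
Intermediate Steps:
A = -1240434 (A = 2 - 1*1240436 = 2 - 1240436 = -1240434)
((-524 + 697*871) + A) + O = ((-524 + 697*871) - 1240434) + 1989589 = ((-524 + 607087) - 1240434) + 1989589 = (606563 - 1240434) + 1989589 = -633871 + 1989589 = 1355718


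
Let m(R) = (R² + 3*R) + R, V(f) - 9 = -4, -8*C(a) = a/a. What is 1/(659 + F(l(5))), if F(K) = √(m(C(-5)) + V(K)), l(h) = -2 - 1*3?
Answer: 8/5289 ≈ 0.0015126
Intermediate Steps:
C(a) = -⅛ (C(a) = -a/(8*a) = -⅛*1 = -⅛)
V(f) = 5 (V(f) = 9 - 4 = 5)
m(R) = R² + 4*R
l(h) = -5 (l(h) = -2 - 3 = -5)
F(K) = 17/8 (F(K) = √(-(4 - ⅛)/8 + 5) = √(-⅛*31/8 + 5) = √(-31/64 + 5) = √(289/64) = 17/8)
1/(659 + F(l(5))) = 1/(659 + 17/8) = 1/(5289/8) = 8/5289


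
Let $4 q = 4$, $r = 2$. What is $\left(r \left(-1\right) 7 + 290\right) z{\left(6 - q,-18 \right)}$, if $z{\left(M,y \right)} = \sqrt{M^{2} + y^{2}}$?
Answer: $276 \sqrt{349} \approx 5156.1$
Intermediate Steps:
$q = 1$ ($q = \frac{1}{4} \cdot 4 = 1$)
$\left(r \left(-1\right) 7 + 290\right) z{\left(6 - q,-18 \right)} = \left(2 \left(-1\right) 7 + 290\right) \sqrt{\left(6 - 1\right)^{2} + \left(-18\right)^{2}} = \left(\left(-2\right) 7 + 290\right) \sqrt{\left(6 - 1\right)^{2} + 324} = \left(-14 + 290\right) \sqrt{5^{2} + 324} = 276 \sqrt{25 + 324} = 276 \sqrt{349}$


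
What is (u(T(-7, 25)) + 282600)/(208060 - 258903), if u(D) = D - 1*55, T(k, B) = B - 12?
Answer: -282558/50843 ≈ -5.5575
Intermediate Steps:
T(k, B) = -12 + B
u(D) = -55 + D (u(D) = D - 55 = -55 + D)
(u(T(-7, 25)) + 282600)/(208060 - 258903) = ((-55 + (-12 + 25)) + 282600)/(208060 - 258903) = ((-55 + 13) + 282600)/(-50843) = (-42 + 282600)*(-1/50843) = 282558*(-1/50843) = -282558/50843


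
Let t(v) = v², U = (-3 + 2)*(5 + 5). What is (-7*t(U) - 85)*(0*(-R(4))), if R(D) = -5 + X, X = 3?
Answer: 0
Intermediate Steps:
R(D) = -2 (R(D) = -5 + 3 = -2)
U = -10 (U = -1*10 = -10)
(-7*t(U) - 85)*(0*(-R(4))) = (-7*(-10)² - 85)*(0*(-1*(-2))) = (-7*100 - 85)*(0*2) = (-700 - 85)*0 = -785*0 = 0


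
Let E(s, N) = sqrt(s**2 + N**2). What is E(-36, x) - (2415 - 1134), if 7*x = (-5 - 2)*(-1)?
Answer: -1281 + sqrt(1297) ≈ -1245.0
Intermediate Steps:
x = 1 (x = ((-5 - 2)*(-1))/7 = (-7*(-1))/7 = (1/7)*7 = 1)
E(s, N) = sqrt(N**2 + s**2)
E(-36, x) - (2415 - 1134) = sqrt(1**2 + (-36)**2) - (2415 - 1134) = sqrt(1 + 1296) - 1*1281 = sqrt(1297) - 1281 = -1281 + sqrt(1297)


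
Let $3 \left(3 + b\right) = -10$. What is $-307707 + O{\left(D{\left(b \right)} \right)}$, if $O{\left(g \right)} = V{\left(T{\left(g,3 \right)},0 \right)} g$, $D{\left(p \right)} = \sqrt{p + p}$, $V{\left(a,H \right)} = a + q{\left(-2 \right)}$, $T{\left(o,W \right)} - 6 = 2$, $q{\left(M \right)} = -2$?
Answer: $-307707 + 2 i \sqrt{114} \approx -3.0771 \cdot 10^{5} + 21.354 i$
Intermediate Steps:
$b = - \frac{19}{3}$ ($b = -3 + \frac{1}{3} \left(-10\right) = -3 - \frac{10}{3} = - \frac{19}{3} \approx -6.3333$)
$T{\left(o,W \right)} = 8$ ($T{\left(o,W \right)} = 6 + 2 = 8$)
$V{\left(a,H \right)} = -2 + a$ ($V{\left(a,H \right)} = a - 2 = -2 + a$)
$D{\left(p \right)} = \sqrt{2} \sqrt{p}$ ($D{\left(p \right)} = \sqrt{2 p} = \sqrt{2} \sqrt{p}$)
$O{\left(g \right)} = 6 g$ ($O{\left(g \right)} = \left(-2 + 8\right) g = 6 g$)
$-307707 + O{\left(D{\left(b \right)} \right)} = -307707 + 6 \sqrt{2} \sqrt{- \frac{19}{3}} = -307707 + 6 \sqrt{2} \frac{i \sqrt{57}}{3} = -307707 + 6 \frac{i \sqrt{114}}{3} = -307707 + 2 i \sqrt{114}$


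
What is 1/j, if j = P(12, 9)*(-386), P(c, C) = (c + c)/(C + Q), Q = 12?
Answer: -7/3088 ≈ -0.0022668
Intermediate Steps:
P(c, C) = 2*c/(12 + C) (P(c, C) = (c + c)/(C + 12) = (2*c)/(12 + C) = 2*c/(12 + C))
j = -3088/7 (j = (2*12/(12 + 9))*(-386) = (2*12/21)*(-386) = (2*12*(1/21))*(-386) = (8/7)*(-386) = -3088/7 ≈ -441.14)
1/j = 1/(-3088/7) = -7/3088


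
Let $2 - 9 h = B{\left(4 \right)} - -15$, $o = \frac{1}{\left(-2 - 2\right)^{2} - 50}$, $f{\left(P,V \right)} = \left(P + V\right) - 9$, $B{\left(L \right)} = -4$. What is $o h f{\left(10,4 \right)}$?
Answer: $\frac{5}{34} \approx 0.14706$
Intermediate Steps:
$f{\left(P,V \right)} = -9 + P + V$
$o = - \frac{1}{34}$ ($o = \frac{1}{\left(-4\right)^{2} - 50} = \frac{1}{16 - 50} = \frac{1}{-34} = - \frac{1}{34} \approx -0.029412$)
$h = -1$ ($h = \frac{2}{9} - \frac{-4 - -15}{9} = \frac{2}{9} - \frac{-4 + 15}{9} = \frac{2}{9} - \frac{11}{9} = -1$)
$o h f{\left(10,4 \right)} = \left(- \frac{1}{34}\right) \left(-1\right) \left(-9 + 10 + 4\right) = \frac{1}{34} \cdot 5 = \frac{5}{34}$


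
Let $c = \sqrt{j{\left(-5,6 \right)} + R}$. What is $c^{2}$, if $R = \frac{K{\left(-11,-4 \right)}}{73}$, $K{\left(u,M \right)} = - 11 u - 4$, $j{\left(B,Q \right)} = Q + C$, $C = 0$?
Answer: $\frac{555}{73} \approx 7.6027$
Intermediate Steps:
$j{\left(B,Q \right)} = Q$ ($j{\left(B,Q \right)} = Q + 0 = Q$)
$K{\left(u,M \right)} = -4 - 11 u$
$R = \frac{117}{73}$ ($R = \frac{-4 - -121}{73} = \left(-4 + 121\right) \frac{1}{73} = 117 \cdot \frac{1}{73} = \frac{117}{73} \approx 1.6027$)
$c = \frac{\sqrt{40515}}{73}$ ($c = \sqrt{6 + \frac{117}{73}} = \sqrt{\frac{555}{73}} = \frac{\sqrt{40515}}{73} \approx 2.7573$)
$c^{2} = \left(\frac{\sqrt{40515}}{73}\right)^{2} = \frac{555}{73}$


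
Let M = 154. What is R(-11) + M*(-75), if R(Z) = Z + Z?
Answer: -11572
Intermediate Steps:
R(Z) = 2*Z
R(-11) + M*(-75) = 2*(-11) + 154*(-75) = -22 - 11550 = -11572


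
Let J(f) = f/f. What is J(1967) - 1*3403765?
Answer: -3403764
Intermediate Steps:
J(f) = 1
J(1967) - 1*3403765 = 1 - 1*3403765 = 1 - 3403765 = -3403764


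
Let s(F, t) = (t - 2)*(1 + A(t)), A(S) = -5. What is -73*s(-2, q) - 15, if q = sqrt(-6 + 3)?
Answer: -599 + 292*I*sqrt(3) ≈ -599.0 + 505.76*I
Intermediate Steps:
q = I*sqrt(3) (q = sqrt(-3) = I*sqrt(3) ≈ 1.732*I)
s(F, t) = 8 - 4*t (s(F, t) = (t - 2)*(1 - 5) = (-2 + t)*(-4) = 8 - 4*t)
-73*s(-2, q) - 15 = -73*(8 - 4*I*sqrt(3)) - 15 = (-584 + 292*I*sqrt(3)) - 15 = -599 + 292*I*sqrt(3)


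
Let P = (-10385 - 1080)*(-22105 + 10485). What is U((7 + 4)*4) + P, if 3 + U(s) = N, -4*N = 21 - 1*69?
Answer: 133223309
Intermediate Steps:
N = 12 (N = -(21 - 1*69)/4 = -(21 - 69)/4 = -1/4*(-48) = 12)
U(s) = 9 (U(s) = -3 + 12 = 9)
P = 133223300 (P = -11465*(-11620) = 133223300)
U((7 + 4)*4) + P = 9 + 133223300 = 133223309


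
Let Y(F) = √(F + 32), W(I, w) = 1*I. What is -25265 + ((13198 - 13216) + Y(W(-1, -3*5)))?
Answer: -25283 + √31 ≈ -25277.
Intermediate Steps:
W(I, w) = I
Y(F) = √(32 + F)
-25265 + ((13198 - 13216) + Y(W(-1, -3*5))) = -25265 + ((13198 - 13216) + √(32 - 1)) = -25265 + (-18 + √31) = -25283 + √31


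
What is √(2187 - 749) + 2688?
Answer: 2688 + √1438 ≈ 2725.9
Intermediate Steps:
√(2187 - 749) + 2688 = √1438 + 2688 = 2688 + √1438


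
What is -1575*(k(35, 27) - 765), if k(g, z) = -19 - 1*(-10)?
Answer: 1219050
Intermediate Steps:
k(g, z) = -9 (k(g, z) = -19 + 10 = -9)
-1575*(k(35, 27) - 765) = -1575*(-9 - 765) = -1575*(-774) = 1219050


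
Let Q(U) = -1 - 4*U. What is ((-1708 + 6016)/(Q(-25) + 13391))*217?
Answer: 467418/6745 ≈ 69.298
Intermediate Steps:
((-1708 + 6016)/(Q(-25) + 13391))*217 = ((-1708 + 6016)/((-1 - 4*(-25)) + 13391))*217 = (4308/((-1 + 100) + 13391))*217 = (4308/(99 + 13391))*217 = (4308/13490)*217 = (4308*(1/13490))*217 = (2154/6745)*217 = 467418/6745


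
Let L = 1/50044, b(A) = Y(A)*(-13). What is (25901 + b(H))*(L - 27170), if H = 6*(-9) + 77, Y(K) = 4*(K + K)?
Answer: -31965081015811/50044 ≈ -6.3874e+8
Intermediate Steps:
Y(K) = 8*K (Y(K) = 4*(2*K) = 8*K)
H = 23 (H = -54 + 77 = 23)
b(A) = -104*A (b(A) = (8*A)*(-13) = -104*A)
L = 1/50044 ≈ 1.9982e-5
(25901 + b(H))*(L - 27170) = (25901 - 104*23)*(1/50044 - 27170) = (25901 - 2392)*(-1359695479/50044) = 23509*(-1359695479/50044) = -31965081015811/50044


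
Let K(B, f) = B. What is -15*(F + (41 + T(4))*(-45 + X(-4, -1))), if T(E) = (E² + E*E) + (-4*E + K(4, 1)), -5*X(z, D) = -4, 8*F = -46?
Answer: 162117/4 ≈ 40529.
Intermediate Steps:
F = -23/4 (F = (⅛)*(-46) = -23/4 ≈ -5.7500)
X(z, D) = ⅘ (X(z, D) = -⅕*(-4) = ⅘)
T(E) = 4 - 4*E + 2*E² (T(E) = (E² + E*E) + (-4*E + 4) = (E² + E²) + (4 - 4*E) = 2*E² + (4 - 4*E) = 4 - 4*E + 2*E²)
-15*(F + (41 + T(4))*(-45 + X(-4, -1))) = -15*(-23/4 + (41 + (4 - 4*4 + 2*4²))*(-45 + ⅘)) = -15*(-23/4 + (41 + (4 - 16 + 2*16))*(-221/5)) = -15*(-23/4 + (41 + (4 - 16 + 32))*(-221/5)) = -15*(-23/4 + (41 + 20)*(-221/5)) = -15*(-23/4 + 61*(-221/5)) = -15*(-23/4 - 13481/5) = -15*(-54039/20) = 162117/4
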